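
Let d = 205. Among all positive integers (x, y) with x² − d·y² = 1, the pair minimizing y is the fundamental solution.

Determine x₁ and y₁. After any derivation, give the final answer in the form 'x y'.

√205 = [14; 3,6,1,4,1,6,3,28, …], period ℓ=8 (even) → k=7
step 0: (14, 1)  from 14·(1,0) + (0,1)
…
step 3: (315, 22)  from 1·(272,19) + (43,3)
step 4: (1532, 107)  from 4·(315,22) + (272,19)
…
step 6: (12614, 881)  from 6·(1847,129) + (1532,107)
step 7: (39689, 2772)  from 3·(12614,881) + (1847,129)
(x₁, y₁) = (39689, 2772);  39689² − 205·2772² = 1 ✓

39689 2772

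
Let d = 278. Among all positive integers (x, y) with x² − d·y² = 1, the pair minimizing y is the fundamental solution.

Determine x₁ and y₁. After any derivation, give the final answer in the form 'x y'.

√278 → a₀=16, period (1,2,16,2,1,32); ℓ=6 even so k=5
step 0: (16, 1)  from 16·(1,0) + (0,1)
…
step 2: (50, 3)  from 2·(17,1) + (16,1)
step 3: (817, 49)  from 16·(50,3) + (17,1)
step 4: (1684, 101)  from 2·(817,49) + (50,3)
step 5: (2501, 150)  from 1·(1684,101) + (817,49)
(x₁, y₁) = (2501, 150);  2501² − 278·150² = 1 ✓

2501 150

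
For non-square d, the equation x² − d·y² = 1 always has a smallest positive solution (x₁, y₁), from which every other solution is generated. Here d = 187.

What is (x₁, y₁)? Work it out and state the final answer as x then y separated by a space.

√187 → a₀=13, period (1,2,13,2,1,26); ℓ=6 even so k=5
step 0: (13, 1)  from 13·(1,0) + (0,1)
…
step 2: (41, 3)  from 2·(14,1) + (13,1)
…
step 4: (1135, 83)  from 2·(547,40) + (41,3)
step 5: (1682, 123)  from 1·(1135,83) + (547,40)
(x₁, y₁) = (1682, 123);  1682² − 187·123² = 1 ✓

1682 123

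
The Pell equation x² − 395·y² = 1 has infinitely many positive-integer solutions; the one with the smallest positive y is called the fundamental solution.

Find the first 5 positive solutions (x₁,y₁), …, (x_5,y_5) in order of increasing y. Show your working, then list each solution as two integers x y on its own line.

√395 → a₀=19, period (1,6,1,38); ℓ=4 even so k=3
step 0: (19, 1)  from 19·(1,0) + (0,1)
…
step 2: (139, 7)  from 6·(20,1) + (19,1)
step 3: (159, 8)  from 1·(139,7) + (20,1)
(x₁, y₁) = (159, 8);  159² − 395·8² = 1 ✓
(159+8√395)^2 = 50561 + 2544√395
(159+8√395)^3 = 16078239 + 808984√395
(159+8√395)^4 = 5112829441 + 257254368√395
(159+8√395)^5 = 1625863683999 + 81806080040√395

159 8
50561 2544
16078239 808984
5112829441 257254368
1625863683999 81806080040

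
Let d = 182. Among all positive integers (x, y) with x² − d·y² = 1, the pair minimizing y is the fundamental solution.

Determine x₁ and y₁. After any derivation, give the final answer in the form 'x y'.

27 2

[13; 2,26] for √182; ℓ=2 ⇒ convergent index 1
k=0  a_k=13  p_k/q_k = 13/1
k=1  a_k=2  p_k/q_k = 27/2
→ (27, 2).  Check: 27²=729, 182·2²=728, difference 1.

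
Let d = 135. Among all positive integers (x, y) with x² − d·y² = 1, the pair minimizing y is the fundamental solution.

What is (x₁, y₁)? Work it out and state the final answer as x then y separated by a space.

244 21

√135 → a₀=11, period (1,1,1,1,1,1,1,22); ℓ=8 even so k=7
step 0: (11, 1)  from 11·(1,0) + (0,1)
…
step 5: (93, 8)  from 1·(58,5) + (35,3)
step 6: (151, 13)  from 1·(93,8) + (58,5)
step 7: (244, 21)  from 1·(151,13) + (93,8)
(x₁, y₁) = (244, 21);  244² − 135·21² = 1 ✓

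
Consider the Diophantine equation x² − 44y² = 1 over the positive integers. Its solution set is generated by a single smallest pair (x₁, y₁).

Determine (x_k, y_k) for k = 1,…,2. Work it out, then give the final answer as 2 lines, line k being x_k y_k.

199 30
79201 11940

d=44: √d = [6; 1,1,1,2,1,1,1,12] (ℓ=8, even), read p_7/q_7
a_0=6:  p_0=6·1+0=6,  q_0=6·0+1=1
…
a_6=1:  p_6=1·73+53=126,  q_6=1·11+8=19
a_7=1:  p_7=1·126+73=199,  q_7=1·19+11=30
→ (199, 30).  Check: 199²=39601, 44·30²=39600, difference 1.
(x_2, y_2) = (199·199 + 44·30·30, 199·30 + 30·199) = (79201, 11940)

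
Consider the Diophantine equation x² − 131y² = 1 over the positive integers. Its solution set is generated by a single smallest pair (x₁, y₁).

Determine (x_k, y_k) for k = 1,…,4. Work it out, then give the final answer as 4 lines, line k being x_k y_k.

10610 927
225144199 19670940
4777559892170 417417345873
101379820686703201 8857596059754120

√131 = [11; 2,4,11,4,2,22, …], period ℓ=6 (even) → k=5
k=0  a_k=11  p_k/q_k = 11/1
k=1  a_k=2  p_k/q_k = 23/2
k=2  a_k=4  p_k/q_k = 103/9
k=3  a_k=11  p_k/q_k = 1156/101
k=4  a_k=4  p_k/q_k = 4727/413
k=5  a_k=2  p_k/q_k = 10610/927
fundamental: x₁=10610, y₁=927  (since 112572100 − 131·859329 = 1)
k=2:  x_2 = 10610·10610+131·927·927 = 225144199,  y_2 = 10610·927+927·10610 = 19670940
k=3:  x_3 = 10610·225144199+131·927·19670940 = 4777559892170,  y_3 = 10610·19670940+927·225144199 = 417417345873
k=4:  x_4 = 10610·4777559892170+131·927·417417345873 = 101379820686703201,  y_4 = 10610·417417345873+927·4777559892170 = 8857596059754120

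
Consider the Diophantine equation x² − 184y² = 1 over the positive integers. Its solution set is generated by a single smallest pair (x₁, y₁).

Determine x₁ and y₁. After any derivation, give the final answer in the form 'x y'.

24335 1794

√184 → a₀=13, period (1,1,3,2,1,2,1,2,3,1,1,26); ℓ=12 even so k=11
step 0: (13, 1)  from 13·(1,0) + (0,1)
step 1: (14, 1)  from 1·(13,1) + (1,0)
step 2: (27, 2)  from 1·(14,1) + (13,1)
…
step 4: (217, 16)  from 2·(95,7) + (27,2)
…
step 6: (841, 62)  from 2·(312,23) + (217,16)
…
step 8: (3147, 232)  from 2·(1153,85) + (841,62)
…
step 10: (13741, 1013)  from 1·(10594,781) + (3147,232)
step 11: (24335, 1794)  from 1·(13741,1013) + (10594,781)
(x₁, y₁) = (24335, 1794);  24335² − 184·1794² = 1 ✓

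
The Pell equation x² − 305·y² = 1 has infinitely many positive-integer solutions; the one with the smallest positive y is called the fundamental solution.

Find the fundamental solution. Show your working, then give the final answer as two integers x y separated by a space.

489 28

√305 → a₀=17, period (2,6,2,34); ℓ=4 even so k=3
step 0: (17, 1)  from 17·(1,0) + (0,1)
step 1: (35, 2)  from 2·(17,1) + (1,0)
step 2: (227, 13)  from 6·(35,2) + (17,1)
step 3: (489, 28)  from 2·(227,13) + (35,2)
(x₁, y₁) = (489, 28);  489² − 305·28² = 1 ✓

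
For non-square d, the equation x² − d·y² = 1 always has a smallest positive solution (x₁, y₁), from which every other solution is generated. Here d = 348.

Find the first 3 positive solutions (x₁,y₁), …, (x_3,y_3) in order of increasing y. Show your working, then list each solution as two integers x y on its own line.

d=348: √d = [18; 1,1,1,8,1,1,1,36] (ℓ=8, even), read p_7/q_7
i=0: a=18 ⇒ p=18, q=1
i=1: a=1 ⇒ p=19, q=1
i=2: a=1 ⇒ p=37, q=2
i=3: a=1 ⇒ p=56, q=3
i=4: a=8 ⇒ p=485, q=26
i=5: a=1 ⇒ p=541, q=29
i=6: a=1 ⇒ p=1026, q=55
i=7: a=1 ⇒ p=1567, q=84
(x₁, y₁) = (1567, 84);  1567² − 348·84² = 1 ✓
n=2: (1567,84)∘(1567,84) = (1567·1567+348·84·84, 1567·84+84·1567) = (4910977,263256)
n=3: (4910977,263256)∘(1567,84) = (1567·4910977+348·84·263256, 1567·263256+84·4910977) = (15391000351,825044220)

1567 84
4910977 263256
15391000351 825044220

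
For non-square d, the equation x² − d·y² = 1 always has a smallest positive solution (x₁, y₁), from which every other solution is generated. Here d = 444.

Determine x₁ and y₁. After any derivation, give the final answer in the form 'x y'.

d=444: √d = [21; 14,42] (ℓ=2, even), read p_1/q_1
a_0=21:  p_0=21·1+0=21,  q_0=21·0+1=1
a_1=14:  p_1=14·21+1=295,  q_1=14·1+0=14
fundamental: x₁=295, y₁=14  (since 87025 − 444·196 = 1)

295 14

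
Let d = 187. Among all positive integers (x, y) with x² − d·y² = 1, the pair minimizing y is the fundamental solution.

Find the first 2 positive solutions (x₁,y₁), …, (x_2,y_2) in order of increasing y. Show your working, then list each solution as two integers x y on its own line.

1682 123
5658247 413772

√187 → a₀=13, period (1,2,13,2,1,26); ℓ=6 even so k=5
a_0=13:  p_0=13·1+0=13,  q_0=13·0+1=1
a_1=1:  p_1=1·13+1=14,  q_1=1·1+0=1
…
a_3=13:  p_3=13·41+14=547,  q_3=13·3+1=40
a_4=2:  p_4=2·547+41=1135,  q_4=2·40+3=83
a_5=1:  p_5=1·1135+547=1682,  q_5=1·83+40=123
(x₁, y₁) = (1682, 123);  1682² − 187·123² = 1 ✓
k=2:  x_2 = 1682·1682+187·123·123 = 5658247,  y_2 = 1682·123+123·1682 = 413772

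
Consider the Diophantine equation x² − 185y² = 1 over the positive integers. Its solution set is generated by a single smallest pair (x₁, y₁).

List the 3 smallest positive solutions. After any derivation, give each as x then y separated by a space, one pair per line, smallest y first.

d=185: √d = [13; 1,1,1,1,26] (ℓ=5, odd), read p_9/q_9
i=0: a=13 ⇒ p=13, q=1
i=1: a=1 ⇒ p=14, q=1
i=2: a=1 ⇒ p=27, q=2
i=3: a=1 ⇒ p=41, q=3
…
i=5: a=26 ⇒ p=1809, q=133
…
i=8: a=1 ⇒ p=5563, q=409
i=9: a=1 ⇒ p=9249, q=680
→ (9249, 680).  Check: 9249²=85544001, 185·680²=85544000, difference 1.
(x_2, y_2) = (9249·9249 + 185·680·680, 9249·680 + 680·9249) = (171088001, 12578640)
(x_3, y_3) = (9249·171088001 + 185·680·12578640, 9249·12578640 + 680·171088001) = (3164785833249, 232679682040)

9249 680
171088001 12578640
3164785833249 232679682040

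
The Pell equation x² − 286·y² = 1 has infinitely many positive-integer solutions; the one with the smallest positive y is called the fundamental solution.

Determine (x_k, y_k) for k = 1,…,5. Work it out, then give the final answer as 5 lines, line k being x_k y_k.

√286 = [16; 1,10,3,3,2,3,3,10,1,32, …], period ℓ=10 (even) → k=9
k=0  a_k=16  p_k/q_k = 16/1
…
k=6  a_k=3  p_k/q_k = 15102/893
…
k=8  a_k=10  p_k/q_k = 512132/30283
k=9  a_k=1  p_k/q_k = 561835/33222
fundamental: x₁=561835, y₁=33222  (since 315658567225 − 286·1103701284 = 1)
k=2:  x_2 = 561835·561835+286·33222·33222 = 631317134449,  y_2 = 561835·33222+33222·561835 = 37330564740
k=3:  x_3 = 561835·631317134449+286·33222·37330564740 = 709392124465745995,  y_3 = 561835·37330564740+33222·631317134449 = 41947235681362578
k=4:  x_4 = 561835·709392124465745995+286·33222·41947235681362578 = 797122648497793485067201,  y_4 = 561835·41947235681362578+33222·709392124465745995 = 47134850318039357456520
k=5:  x_5 = 561835·797122648497793485067201+286·33222·47134850318039357456520 = 895702806436806213240996001675,  y_5 = 561835·47134850318039357456520+33222·797122648497793485067201 = 52964017256829337557486465822

561835 33222
631317134449 37330564740
709392124465745995 41947235681362578
797122648497793485067201 47134850318039357456520
895702806436806213240996001675 52964017256829337557486465822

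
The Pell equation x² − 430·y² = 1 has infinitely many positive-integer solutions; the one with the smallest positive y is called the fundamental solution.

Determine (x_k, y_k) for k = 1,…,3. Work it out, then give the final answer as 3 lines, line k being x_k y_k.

2862251 138030
16384961574001 790153011060
93795745300289010251 4523232492118854090

√430 → a₀=20, period (1,2,1,3,1,…,2,1,40); ℓ=14 even so k=13
step 0: (20, 1)  from 20·(1,0) + (0,1)
…
step 3: (83, 4)  from 1·(62,3) + (21,1)
…
step 9: (155233, 7486)  from 1·(133439,6435) + (21794,1051)
…
step 12: (2107880, 101651)  from 2·(754371,36379) + (599138,28893)
step 13: (2862251, 138030)  from 1·(2107880,101651) + (754371,36379)
→ (2862251, 138030).  Check: 2862251²=8192480787001, 430·138030²=8192480787000, difference 1.
(2862251+138030√430)^2 = 16384961574001 + 790153011060√430
(2862251+138030√430)^3 = 93795745300289010251 + 4523232492118854090√430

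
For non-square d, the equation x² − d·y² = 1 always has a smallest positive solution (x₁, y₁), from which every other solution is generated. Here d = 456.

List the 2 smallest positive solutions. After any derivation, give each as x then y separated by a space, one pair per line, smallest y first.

d=456: √d = [21; 2,1,4,1,2,42] (ℓ=6, even), read p_5/q_5
a_0=21:  p_0=21·1+0=21,  q_0=21·0+1=1
a_1=2:  p_1=2·21+1=43,  q_1=2·1+0=2
a_2=1:  p_2=1·43+21=64,  q_2=1·2+1=3
a_3=4:  p_3=4·64+43=299,  q_3=4·3+2=14
a_4=1:  p_4=1·299+64=363,  q_4=1·14+3=17
a_5=2:  p_5=2·363+299=1025,  q_5=2·17+14=48
→ (1025, 48).  Check: 1025²=1050625, 456·48²=1050624, difference 1.
(x_2, y_2) = (1025·1025 + 456·48·48, 1025·48 + 48·1025) = (2101249, 98400)

1025 48
2101249 98400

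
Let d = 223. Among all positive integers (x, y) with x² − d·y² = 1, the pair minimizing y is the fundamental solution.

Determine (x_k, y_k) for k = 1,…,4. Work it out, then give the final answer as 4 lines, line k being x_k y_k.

224 15
100351 6720
44957024 3010545
20140646401 1348717440

√223 → a₀=14, period (1,13,1,28); ℓ=4 even so k=3
i=0: a=14 ⇒ p=14, q=1
…
i=2: a=13 ⇒ p=209, q=14
i=3: a=1 ⇒ p=224, q=15
fundamental: x₁=224, y₁=15  (since 50176 − 223·225 = 1)
(224+15√223)^2 = 100351 + 6720√223
(224+15√223)^3 = 44957024 + 3010545√223
(224+15√223)^4 = 20140646401 + 1348717440√223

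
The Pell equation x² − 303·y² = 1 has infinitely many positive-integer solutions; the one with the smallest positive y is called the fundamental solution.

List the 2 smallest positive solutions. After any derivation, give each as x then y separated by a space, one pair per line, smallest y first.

√303 → a₀=17, period (2,2,5,2,2,34); ℓ=6 even so k=5
k=0  a_k=17  p_k/q_k = 17/1
…
k=2  a_k=2  p_k/q_k = 87/5
k=3  a_k=5  p_k/q_k = 470/27
k=4  a_k=2  p_k/q_k = 1027/59
k=5  a_k=2  p_k/q_k = 2524/145
(x₁, y₁) = (2524, 145);  2524² − 303·145² = 1 ✓
n=2: (2524,145)∘(2524,145) = (2524·2524+303·145·145, 2524·145+145·2524) = (12741151,731960)

2524 145
12741151 731960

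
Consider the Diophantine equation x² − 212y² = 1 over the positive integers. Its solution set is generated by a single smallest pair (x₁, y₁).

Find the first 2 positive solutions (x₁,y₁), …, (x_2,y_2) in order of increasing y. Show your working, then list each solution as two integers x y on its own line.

d=212: √d = [14; 1,1,3,1,1,…,1,1,28] (ℓ=14, even), read p_13/q_13
a_0=14:  p_0=14·1+0=14,  q_0=14·0+1=1
…
a_3=3:  p_3=3·29+15=102,  q_3=3·2+1=7
…
a_5=1:  p_5=1·131+102=233,  q_5=1·9+7=16
…
a_10=1:  p_10=1·5198+2781=7979,  q_10=1·357+191=548
…
a_12=1:  p_12=1·29135+7979=37114,  q_12=1·2001+548=2549
a_13=1:  p_13=1·37114+29135=66249,  q_13=1·2549+2001=4550
(x₁, y₁) = (66249, 4550);  66249² − 212·4550² = 1 ✓
(x_2, y_2) = (66249·66249 + 212·4550·4550, 66249·4550 + 4550·66249) = (8777860001, 602865900)

66249 4550
8777860001 602865900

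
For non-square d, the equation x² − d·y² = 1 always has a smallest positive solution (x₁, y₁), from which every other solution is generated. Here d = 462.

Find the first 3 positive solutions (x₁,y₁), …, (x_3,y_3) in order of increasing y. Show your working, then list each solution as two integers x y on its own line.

[21; 2,42] for √462; ℓ=2 ⇒ convergent index 1
i=0: a=21 ⇒ p=21, q=1
i=1: a=2 ⇒ p=43, q=2
fundamental: x₁=43, y₁=2  (since 1849 − 462·4 = 1)
k=2:  x_2 = 43·43+462·2·2 = 3697,  y_2 = 43·2+2·43 = 172
k=3:  x_3 = 43·3697+462·2·172 = 317899,  y_3 = 43·172+2·3697 = 14790

43 2
3697 172
317899 14790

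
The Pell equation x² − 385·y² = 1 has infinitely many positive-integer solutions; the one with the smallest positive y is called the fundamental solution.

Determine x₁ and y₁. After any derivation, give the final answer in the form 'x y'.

95831 4884

√385 → a₀=19, period (1,1,1,1,1,…,1,1,38); ℓ=16 even so k=15
step 0: (19, 1)  from 19·(1,0) + (0,1)
step 1: (20, 1)  from 1·(19,1) + (1,0)
…
step 3: (59, 3)  from 1·(39,2) + (20,1)
step 4: (98, 5)  from 1·(59,3) + (39,2)
step 5: (157, 8)  from 1·(98,5) + (59,3)
…
step 7: (726, 37)  from 1·(569,29) + (157,8)
step 8: (2021, 103)  from 2·(726,37) + (569,29)
step 9: (2747, 140)  from 1·(2021,103) + (726,37)
…
step 12: (23271, 1186)  from 1·(13009,663) + (10262,523)
step 13: (36280, 1849)  from 1·(23271,1186) + (13009,663)
step 14: (59551, 3035)  from 1·(36280,1849) + (23271,1186)
step 15: (95831, 4884)  from 1·(59551,3035) + (36280,1849)
fundamental: x₁=95831, y₁=4884  (since 9183580561 − 385·23853456 = 1)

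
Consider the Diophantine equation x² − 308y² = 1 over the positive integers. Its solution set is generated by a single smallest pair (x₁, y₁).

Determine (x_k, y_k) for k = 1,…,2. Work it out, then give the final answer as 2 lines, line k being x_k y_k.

[17; 1,1,4,1,1,34] for √308; ℓ=6 ⇒ convergent index 5
a_0=17:  p_0=17·1+0=17,  q_0=17·0+1=1
…
a_4=1:  p_4=1·158+35=193,  q_4=1·9+2=11
a_5=1:  p_5=1·193+158=351,  q_5=1·11+9=20
fundamental: x₁=351, y₁=20  (since 123201 − 308·400 = 1)
(351+20√308)^2 = 246401 + 14040√308

351 20
246401 14040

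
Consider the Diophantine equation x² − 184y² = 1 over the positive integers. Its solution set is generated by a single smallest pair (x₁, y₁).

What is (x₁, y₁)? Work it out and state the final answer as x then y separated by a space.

24335 1794

[13; 1,1,3,2,1,2,1,2,3,1,1,26] for √184; ℓ=12 ⇒ convergent index 11
a_0=13:  p_0=13·1+0=13,  q_0=13·0+1=1
a_1=1:  p_1=1·13+1=14,  q_1=1·1+0=1
a_2=1:  p_2=1·14+13=27,  q_2=1·1+1=2
…
a_4=2:  p_4=2·95+27=217,  q_4=2·7+2=16
a_5=1:  p_5=1·217+95=312,  q_5=1·16+7=23
…
a_7=1:  p_7=1·841+312=1153,  q_7=1·62+23=85
a_8=2:  p_8=2·1153+841=3147,  q_8=2·85+62=232
a_9=3:  p_9=3·3147+1153=10594,  q_9=3·232+85=781
a_10=1:  p_10=1·10594+3147=13741,  q_10=1·781+232=1013
a_11=1:  p_11=1·13741+10594=24335,  q_11=1·1013+781=1794
(x₁, y₁) = (24335, 1794);  24335² − 184·1794² = 1 ✓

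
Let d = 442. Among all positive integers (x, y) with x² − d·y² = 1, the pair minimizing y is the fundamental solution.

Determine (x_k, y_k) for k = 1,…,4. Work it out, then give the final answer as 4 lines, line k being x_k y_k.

d=442: √d = [21; 42] (ℓ=1, odd), read p_1/q_1
k=0  a_k=21  p_k/q_k = 21/1
k=1  a_k=42  p_k/q_k = 883/42
fundamental: x₁=883, y₁=42  (since 779689 − 442·1764 = 1)
(883+42√442)^2 = 1559377 + 74172√442
(883+42√442)^3 = 2753858899 + 130987710√442
(883+42√442)^4 = 4863313256257 + 231324221688√442

883 42
1559377 74172
2753858899 130987710
4863313256257 231324221688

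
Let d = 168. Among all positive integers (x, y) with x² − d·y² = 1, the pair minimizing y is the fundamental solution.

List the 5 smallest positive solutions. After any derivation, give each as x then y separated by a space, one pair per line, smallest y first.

√168 → a₀=12, period (1,24); ℓ=2 even so k=1
a_0=12:  p_0=12·1+0=12,  q_0=12·0+1=1
a_1=1:  p_1=1·12+1=13,  q_1=1·1+0=1
fundamental: x₁=13, y₁=1  (since 169 − 168·1 = 1)
(x_2, y_2) = (13·13 + 168·1·1, 13·1 + 1·13) = (337, 26)
(x_3, y_3) = (13·337 + 168·1·26, 13·26 + 1·337) = (8749, 675)
(x_4, y_4) = (13·8749 + 168·1·675, 13·675 + 1·8749) = (227137, 17524)
(x_5, y_5) = (13·227137 + 168·1·17524, 13·17524 + 1·227137) = (5896813, 454949)

13 1
337 26
8749 675
227137 17524
5896813 454949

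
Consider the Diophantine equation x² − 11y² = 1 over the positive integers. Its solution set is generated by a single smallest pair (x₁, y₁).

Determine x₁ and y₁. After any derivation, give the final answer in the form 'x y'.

√11 → a₀=3, period (3,6); ℓ=2 even so k=1
k=0  a_k=3  p_k/q_k = 3/1
k=1  a_k=3  p_k/q_k = 10/3
→ (10, 3).  Check: 10²=100, 11·3²=99, difference 1.

10 3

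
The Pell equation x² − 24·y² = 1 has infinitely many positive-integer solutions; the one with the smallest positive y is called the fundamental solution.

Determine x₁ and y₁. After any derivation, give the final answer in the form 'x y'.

5 1

[4; 1,8] for √24; ℓ=2 ⇒ convergent index 1
i=0: a=4 ⇒ p=4, q=1
i=1: a=1 ⇒ p=5, q=1
→ (5, 1).  Check: 5²=25, 24·1²=24, difference 1.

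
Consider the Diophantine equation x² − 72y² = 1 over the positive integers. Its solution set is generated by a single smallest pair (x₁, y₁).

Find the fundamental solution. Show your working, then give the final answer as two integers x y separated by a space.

17 2

√72 = [8; 2,16, …], period ℓ=2 (even) → k=1
i=0: a=8 ⇒ p=8, q=1
i=1: a=2 ⇒ p=17, q=2
(x₁, y₁) = (17, 2);  17² − 72·2² = 1 ✓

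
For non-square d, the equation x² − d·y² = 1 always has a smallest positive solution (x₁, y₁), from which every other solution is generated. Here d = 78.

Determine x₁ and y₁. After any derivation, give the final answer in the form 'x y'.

53 6

d=78: √d = [8; 1,4,1,16] (ℓ=4, even), read p_3/q_3
step 0: (8, 1)  from 8·(1,0) + (0,1)
step 1: (9, 1)  from 1·(8,1) + (1,0)
step 2: (44, 5)  from 4·(9,1) + (8,1)
step 3: (53, 6)  from 1·(44,5) + (9,1)
fundamental: x₁=53, y₁=6  (since 2809 − 78·36 = 1)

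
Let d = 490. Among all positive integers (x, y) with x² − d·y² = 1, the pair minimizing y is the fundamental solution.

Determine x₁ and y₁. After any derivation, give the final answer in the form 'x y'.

d=490: √d = [22; 7,2,1,4,4,4,1,2,7,44] (ℓ=10, even), read p_9/q_9
k=0  a_k=22  p_k/q_k = 22/1
…
k=4  a_k=4  p_k/q_k = 2280/103
k=5  a_k=4  p_k/q_k = 9607/434
…
k=7  a_k=1  p_k/q_k = 50315/2273
k=8  a_k=2  p_k/q_k = 141338/6385
k=9  a_k=7  p_k/q_k = 1039681/46968
fundamental: x₁=1039681, y₁=46968  (since 1080936581761 − 490·2205993024 = 1)

1039681 46968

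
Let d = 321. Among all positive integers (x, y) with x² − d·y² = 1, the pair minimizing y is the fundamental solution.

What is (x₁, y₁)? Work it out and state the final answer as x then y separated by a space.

[17; 1,10,1,34] for √321; ℓ=4 ⇒ convergent index 3
i=0: a=17 ⇒ p=17, q=1
…
i=2: a=10 ⇒ p=197, q=11
i=3: a=1 ⇒ p=215, q=12
→ (215, 12).  Check: 215²=46225, 321·12²=46224, difference 1.

215 12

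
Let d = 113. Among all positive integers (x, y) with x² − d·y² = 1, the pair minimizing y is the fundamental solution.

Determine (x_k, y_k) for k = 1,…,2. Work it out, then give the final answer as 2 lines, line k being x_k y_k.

d=113: √d = [10; 1,1,1,2,2,1,1,1,20] (ℓ=9, odd), read p_17/q_17
k=0  a_k=10  p_k/q_k = 10/1
…
k=3  a_k=1  p_k/q_k = 32/3
…
k=6  a_k=1  p_k/q_k = 287/27
…
k=8  a_k=1  p_k/q_k = 776/73
k=9  a_k=20  p_k/q_k = 16009/1506
…
k=11  a_k=1  p_k/q_k = 32794/3085
…
k=16  a_k=1  p_k/q_k = 758918/71393
k=17  a_k=1  p_k/q_k = 1204353/113296
→ (1204353, 113296).  Check: 1204353²=1450466148609, 113·113296²=1450466148608, difference 1.
(x_2, y_2) = (1204353·1204353 + 113·113296·113296, 1204353·113296 + 113296·1204353) = (2900932297217, 272896754976)

1204353 113296
2900932297217 272896754976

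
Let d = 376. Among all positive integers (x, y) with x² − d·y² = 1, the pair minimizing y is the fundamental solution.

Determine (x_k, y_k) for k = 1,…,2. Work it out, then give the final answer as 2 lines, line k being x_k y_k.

2143295 110532
9187426914049 473805365880

√376 → a₀=19, period (2,1,1,3,1,…,1,2,38); ℓ=16 even so k=15
step 0: (19, 1)  from 19·(1,0) + (0,1)
…
step 2: (58, 3)  from 1·(39,2) + (19,1)
…
step 4: (349, 18)  from 3·(97,5) + (58,3)
…
step 6: (1241, 64)  from 2·(446,23) + (349,18)
step 7: (2928, 151)  from 2·(1241,64) + (446,23)
step 8: (12953, 668)  from 4·(2928,151) + (1241,64)
…
step 10: (70621, 3642)  from 2·(28834,1487) + (12953,668)
step 11: (99455, 5129)  from 1·(70621,3642) + (28834,1487)
step 12: (368986, 19029)  from 3·(99455,5129) + (70621,3642)
step 13: (468441, 24158)  from 1·(368986,19029) + (99455,5129)
step 14: (837427, 43187)  from 1·(468441,24158) + (368986,19029)
step 15: (2143295, 110532)  from 2·(837427,43187) + (468441,24158)
(x₁, y₁) = (2143295, 110532);  2143295² − 376·110532² = 1 ✓
(2143295+110532√376)^2 = 9187426914049 + 473805365880√376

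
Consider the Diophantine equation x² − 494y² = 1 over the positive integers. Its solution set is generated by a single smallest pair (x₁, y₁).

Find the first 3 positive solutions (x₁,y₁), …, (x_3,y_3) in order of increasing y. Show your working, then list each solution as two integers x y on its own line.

√494 → a₀=22, period (4,2,2,1,2,1,2,2,4,44); ℓ=10 even so k=9
step 0: (22, 1)  from 22·(1,0) + (0,1)
…
step 7: (6979, 314)  from 2·(2556,115) + (1867,84)
step 8: (16514, 743)  from 2·(6979,314) + (2556,115)
step 9: (73035, 3286)  from 4·(16514,743) + (6979,314)
(x₁, y₁) = (73035, 3286);  73035² − 494·3286² = 1 ✓
(x_2, y_2) = (73035·73035 + 494·3286·3286, 73035·3286 + 3286·73035) = (10668222449, 479986020)
(x_3, y_3) = (73035·10668222449 + 494·3286·479986020, 73035·479986020 + 3286·10668222449) = (1558307253052395, 70111557938114)

73035 3286
10668222449 479986020
1558307253052395 70111557938114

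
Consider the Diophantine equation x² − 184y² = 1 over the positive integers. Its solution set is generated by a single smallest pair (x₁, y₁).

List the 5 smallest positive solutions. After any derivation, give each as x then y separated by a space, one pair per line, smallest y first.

24335 1794
1184384449 87313980
57643991108495 4249571404806
2805533046066067201 206826640184594040
136545293294391499564175 10066252573534620521994

√184 = [13; 1,1,3,2,1,2,1,2,3,1,1,26, …], period ℓ=12 (even) → k=11
step 0: (13, 1)  from 13·(1,0) + (0,1)
…
step 3: (95, 7)  from 3·(27,2) + (14,1)
step 4: (217, 16)  from 2·(95,7) + (27,2)
…
step 6: (841, 62)  from 2·(312,23) + (217,16)
…
step 9: (10594, 781)  from 3·(3147,232) + (1153,85)
step 10: (13741, 1013)  from 1·(10594,781) + (3147,232)
step 11: (24335, 1794)  from 1·(13741,1013) + (10594,781)
→ (24335, 1794).  Check: 24335²=592192225, 184·1794²=592192224, difference 1.
k=2:  x_2 = 24335·24335+184·1794·1794 = 1184384449,  y_2 = 24335·1794+1794·24335 = 87313980
k=3:  x_3 = 24335·1184384449+184·1794·87313980 = 57643991108495,  y_3 = 24335·87313980+1794·1184384449 = 4249571404806
k=4:  x_4 = 24335·57643991108495+184·1794·4249571404806 = 2805533046066067201,  y_4 = 24335·4249571404806+1794·57643991108495 = 206826640184594040
k=5:  x_5 = 24335·2805533046066067201+184·1794·206826640184594040 = 136545293294391499564175,  y_5 = 24335·206826640184594040+1794·2805533046066067201 = 10066252573534620521994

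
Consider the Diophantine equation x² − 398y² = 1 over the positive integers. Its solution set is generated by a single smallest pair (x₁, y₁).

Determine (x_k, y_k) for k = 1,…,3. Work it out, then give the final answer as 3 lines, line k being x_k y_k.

399 20
318401 15960
254083599 12736060

[19; 1,18,1,38] for √398; ℓ=4 ⇒ convergent index 3
a_0=19:  p_0=19·1+0=19,  q_0=19·0+1=1
a_1=1:  p_1=1·19+1=20,  q_1=1·1+0=1
a_2=18:  p_2=18·20+19=379,  q_2=18·1+1=19
a_3=1:  p_3=1·379+20=399,  q_3=1·19+1=20
→ (399, 20).  Check: 399²=159201, 398·20²=159200, difference 1.
k=2:  x_2 = 399·399+398·20·20 = 318401,  y_2 = 399·20+20·399 = 15960
k=3:  x_3 = 399·318401+398·20·15960 = 254083599,  y_3 = 399·15960+20·318401 = 12736060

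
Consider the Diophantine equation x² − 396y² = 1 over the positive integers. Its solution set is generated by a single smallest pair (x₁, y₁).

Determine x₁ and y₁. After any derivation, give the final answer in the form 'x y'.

199 10

√396 = [19; 1,8,1,38, …], period ℓ=4 (even) → k=3
a_0=19:  p_0=19·1+0=19,  q_0=19·0+1=1
…
a_2=8:  p_2=8·20+19=179,  q_2=8·1+1=9
a_3=1:  p_3=1·179+20=199,  q_3=1·9+1=10
(x₁, y₁) = (199, 10);  199² − 396·10² = 1 ✓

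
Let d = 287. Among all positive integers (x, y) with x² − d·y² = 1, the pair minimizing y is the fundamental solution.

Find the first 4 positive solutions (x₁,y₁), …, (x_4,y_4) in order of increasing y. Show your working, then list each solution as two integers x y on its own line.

[16; 1,15,1,32] for √287; ℓ=4 ⇒ convergent index 3
step 0: (16, 1)  from 16·(1,0) + (0,1)
step 1: (17, 1)  from 1·(16,1) + (1,0)
step 2: (271, 16)  from 15·(17,1) + (16,1)
step 3: (288, 17)  from 1·(271,16) + (17,1)
fundamental: x₁=288, y₁=17  (since 82944 − 287·289 = 1)
(288+17√287)^2 = 165887 + 9792√287
(288+17√287)^3 = 95550624 + 5640175√287
(288+17√287)^4 = 55036993537 + 3248731008√287

288 17
165887 9792
95550624 5640175
55036993537 3248731008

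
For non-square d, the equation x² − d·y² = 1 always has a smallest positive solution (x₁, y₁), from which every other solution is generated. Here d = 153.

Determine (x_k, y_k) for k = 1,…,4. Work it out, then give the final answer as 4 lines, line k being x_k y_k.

[12; 2,1,2,2,2,1,2,24] for √153; ℓ=8 ⇒ convergent index 7
k=0  a_k=12  p_k/q_k = 12/1
…
k=3  a_k=2  p_k/q_k = 99/8
k=4  a_k=2  p_k/q_k = 235/19
k=5  a_k=2  p_k/q_k = 569/46
k=6  a_k=1  p_k/q_k = 804/65
k=7  a_k=2  p_k/q_k = 2177/176
(x₁, y₁) = (2177, 176);  2177² − 153·176² = 1 ✓
k=2:  x_2 = 2177·2177+153·176·176 = 9478657,  y_2 = 2177·176+176·2177 = 766304
k=3:  x_3 = 2177·9478657+153·176·766304 = 41270070401,  y_3 = 2177·766304+176·9478657 = 3336487440
k=4:  x_4 = 2177·41270070401+153·176·3336487440 = 179689877047297,  y_4 = 2177·3336487440+176·41270070401 = 14527065547456

2177 176
9478657 766304
41270070401 3336487440
179689877047297 14527065547456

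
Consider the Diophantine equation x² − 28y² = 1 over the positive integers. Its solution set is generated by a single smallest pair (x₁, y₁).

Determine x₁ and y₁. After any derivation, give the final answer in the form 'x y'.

√28 = [5; 3,2,3,10, …], period ℓ=4 (even) → k=3
a_0=5:  p_0=5·1+0=5,  q_0=5·0+1=1
a_1=3:  p_1=3·5+1=16,  q_1=3·1+0=3
a_2=2:  p_2=2·16+5=37,  q_2=2·3+1=7
a_3=3:  p_3=3·37+16=127,  q_3=3·7+3=24
fundamental: x₁=127, y₁=24  (since 16129 − 28·576 = 1)

127 24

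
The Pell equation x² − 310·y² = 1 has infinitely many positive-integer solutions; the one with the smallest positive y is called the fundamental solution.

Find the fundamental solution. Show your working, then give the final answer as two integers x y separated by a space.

d=310: √d = [17; 1,1,1,1,5,…,1,1,34] (ℓ=16, even), read p_15/q_15
step 0: (17, 1)  from 17·(1,0) + (0,1)
…
step 4: (88, 5)  from 1·(53,3) + (35,2)
step 5: (493, 28)  from 5·(88,5) + (53,3)
…
step 7: (2060, 117)  from 1·(1567,89) + (493,28)
step 8: (5687, 323)  from 2·(2060,117) + (1567,89)
step 9: (7747, 440)  from 1·(5687,323) + (2060,117)
step 10: (28928, 1643)  from 3·(7747,440) + (5687,323)
step 11: (152387, 8655)  from 5·(28928,1643) + (7747,440)
step 12: (181315, 10298)  from 1·(152387,8655) + (28928,1643)
step 13: (333702, 18953)  from 1·(181315,10298) + (152387,8655)
step 14: (515017, 29251)  from 1·(333702,18953) + (181315,10298)
step 15: (848719, 48204)  from 1·(515017,29251) + (333702,18953)
(x₁, y₁) = (848719, 48204);  848719² − 310·48204² = 1 ✓

848719 48204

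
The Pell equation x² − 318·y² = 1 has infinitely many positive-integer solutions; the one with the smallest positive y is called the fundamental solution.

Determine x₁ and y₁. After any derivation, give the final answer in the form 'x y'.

[17; 1,4,1,34] for √318; ℓ=4 ⇒ convergent index 3
i=0: a=17 ⇒ p=17, q=1
…
i=2: a=4 ⇒ p=89, q=5
i=3: a=1 ⇒ p=107, q=6
fundamental: x₁=107, y₁=6  (since 11449 − 318·36 = 1)

107 6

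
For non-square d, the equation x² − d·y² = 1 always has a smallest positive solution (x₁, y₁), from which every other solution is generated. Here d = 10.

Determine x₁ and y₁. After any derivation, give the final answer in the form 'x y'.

[3; 6] for √10; ℓ=1 ⇒ convergent index 1
i=0: a=3 ⇒ p=3, q=1
i=1: a=6 ⇒ p=19, q=6
(x₁, y₁) = (19, 6);  19² − 10·6² = 1 ✓

19 6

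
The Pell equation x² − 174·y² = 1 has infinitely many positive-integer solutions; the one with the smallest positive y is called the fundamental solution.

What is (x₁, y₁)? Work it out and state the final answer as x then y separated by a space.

d=174: √d = [13; 5,4,5,26] (ℓ=4, even), read p_3/q_3
a_0=13:  p_0=13·1+0=13,  q_0=13·0+1=1
…
a_2=4:  p_2=4·66+13=277,  q_2=4·5+1=21
a_3=5:  p_3=5·277+66=1451,  q_3=5·21+5=110
→ (1451, 110).  Check: 1451²=2105401, 174·110²=2105400, difference 1.

1451 110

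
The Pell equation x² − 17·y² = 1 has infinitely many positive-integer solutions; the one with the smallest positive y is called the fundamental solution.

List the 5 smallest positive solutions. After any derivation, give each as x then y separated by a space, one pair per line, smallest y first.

[4; 8] for √17; ℓ=1 ⇒ convergent index 1
k=0  a_k=4  p_k/q_k = 4/1
k=1  a_k=8  p_k/q_k = 33/8
(x₁, y₁) = (33, 8);  33² − 17·8² = 1 ✓
n=2: (33,8)∘(33,8) = (33·33+17·8·8, 33·8+8·33) = (2177,528)
n=3: (2177,528)∘(33,8) = (33·2177+17·8·528, 33·528+8·2177) = (143649,34840)
n=4: (143649,34840)∘(33,8) = (33·143649+17·8·34840, 33·34840+8·143649) = (9478657,2298912)
n=5: (9478657,2298912)∘(33,8) = (33·9478657+17·8·2298912, 33·2298912+8·9478657) = (625447713,151693352)

33 8
2177 528
143649 34840
9478657 2298912
625447713 151693352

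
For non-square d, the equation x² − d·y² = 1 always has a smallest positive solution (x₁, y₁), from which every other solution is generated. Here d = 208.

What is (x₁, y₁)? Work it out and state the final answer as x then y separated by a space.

[14; 2,2,1,2,2,28] for √208; ℓ=6 ⇒ convergent index 5
i=0: a=14 ⇒ p=14, q=1
…
i=4: a=2 ⇒ p=274, q=19
i=5: a=2 ⇒ p=649, q=45
→ (649, 45).  Check: 649²=421201, 208·45²=421200, difference 1.

649 45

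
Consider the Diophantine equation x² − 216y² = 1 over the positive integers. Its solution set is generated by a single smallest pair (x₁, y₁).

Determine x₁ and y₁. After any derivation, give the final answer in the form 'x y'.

485 33

[14; 1,2,3,2,1,28] for √216; ℓ=6 ⇒ convergent index 5
step 0: (14, 1)  from 14·(1,0) + (0,1)
step 1: (15, 1)  from 1·(14,1) + (1,0)
…
step 4: (338, 23)  from 2·(147,10) + (44,3)
step 5: (485, 33)  from 1·(338,23) + (147,10)
→ (485, 33).  Check: 485²=235225, 216·33²=235224, difference 1.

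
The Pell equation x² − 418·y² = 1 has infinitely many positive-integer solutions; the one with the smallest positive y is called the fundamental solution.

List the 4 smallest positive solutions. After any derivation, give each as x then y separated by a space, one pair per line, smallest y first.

33857 1656
2292592897 112134384
155240635393601 7593067676520
10511964382749705217 514156984535740896

[20; 2,4,20,4,2,40] for √418; ℓ=6 ⇒ convergent index 5
i=0: a=20 ⇒ p=20, q=1
…
i=3: a=20 ⇒ p=3721, q=182
i=4: a=4 ⇒ p=15068, q=737
i=5: a=2 ⇒ p=33857, q=1656
fundamental: x₁=33857, y₁=1656  (since 1146296449 − 418·2742336 = 1)
(33857+1656√418)^2 = 2292592897 + 112134384√418
(33857+1656√418)^3 = 155240635393601 + 7593067676520√418
(33857+1656√418)^4 = 10511964382749705217 + 514156984535740896√418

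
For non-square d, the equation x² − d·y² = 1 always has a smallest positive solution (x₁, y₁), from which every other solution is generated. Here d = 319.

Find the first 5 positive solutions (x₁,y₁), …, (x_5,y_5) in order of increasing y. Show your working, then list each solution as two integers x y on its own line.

d=319: √d = [17; 1,6,5,1,4,…,6,1,34] (ℓ=14, even), read p_13/q_13
a_0=17:  p_0=17·1+0=17,  q_0=17·0+1=1
a_1=1:  p_1=1·17+1=18,  q_1=1·1+0=1
a_2=6:  p_2=6·18+17=125,  q_2=6·1+1=7
a_3=5:  p_3=5·125+18=643,  q_3=5·7+1=36
…
a_5=4:  p_5=4·768+643=3715,  q_5=4·43+36=208
a_6=3:  p_6=3·3715+768=11913,  q_6=3·208+43=667
…
a_8=3:  p_8=3·15628+11913=58797,  q_8=3·875+667=3292
…
a_12=6:  p_12=6·1798881+309613=11102899,  q_12=6·100718+17335=621643
a_13=1:  p_13=1·11102899+1798881=12901780,  q_13=1·621643+100718=722361
(x₁, y₁) = (12901780, 722361);  12901780² − 319·722361² = 1 ✓
n=2: (12901780,722361)∘(12901780,722361) = (12901780·12901780+319·722361·722361, 12901780·722361+722361·12901780) = (332911854336799,18639485405160)
n=3: (332911854336799,18639485405160)∘(12901780,722361) = (12901780·332911854336799+319·722361·18639485405160, 12901780·18639485405160+722361·332911854336799) = (8590311008090840302660,480965080021169647239)
n=4: (8590311008090840302660,480965080021169647239)∘(12901780,722361) = (12901780·8590311008090840302660+319·722361·480965080021169647239, 12901780·480965080021169647239+722361·8590311008090840302660) = (221660605515932150288251132801,12410611300231033623224965680)
n=5: (221660605515932150288251132801,12410611300231033623224965680)∘(12901780,722361) = (12901780·221660605515932150288251132801+319·722361·12410611300231033623224965680, 12901780·12410611300231033623224965680+722361·221660605515932150288251132801) = (5719632734066677605580897309458268900,320237953322189008993822774252173561)

12901780 722361
332911854336799 18639485405160
8590311008090840302660 480965080021169647239
221660605515932150288251132801 12410611300231033623224965680
5719632734066677605580897309458268900 320237953322189008993822774252173561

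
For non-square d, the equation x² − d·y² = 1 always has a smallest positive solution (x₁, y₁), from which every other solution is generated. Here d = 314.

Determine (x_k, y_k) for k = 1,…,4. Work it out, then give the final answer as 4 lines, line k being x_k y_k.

[17; 1,2,1,1,2,1,34] for √314; ℓ=7 ⇒ convergent index 13
a_0=17:  p_0=17·1+0=17,  q_0=17·0+1=1
…
a_2=2:  p_2=2·18+17=53,  q_2=2·1+1=3
a_3=1:  p_3=1·53+18=71,  q_3=1·3+1=4
…
a_5=2:  p_5=2·124+71=319,  q_5=2·7+4=18
a_6=1:  p_6=1·319+124=443,  q_6=1·18+7=25
a_7=34:  p_7=34·443+319=15381,  q_7=34·25+18=868
…
a_10=1:  p_10=1·47029+15824=62853,  q_10=1·2654+893=3547
…
a_12=2:  p_12=2·109882+62853=282617,  q_12=2·6201+3547=15949
a_13=1:  p_13=1·282617+109882=392499,  q_13=1·15949+6201=22150
(x₁, y₁) = (392499, 22150);  392499² − 314·22150² = 1 ✓
n=2: (392499,22150)∘(392499,22150) = (392499·392499+314·22150·22150, 392499·22150+22150·392499) = (308110930001,17387705700)
n=3: (308110930001,17387705700)∘(392499,22150) = (392499·308110930001+314·22150·17387705700, 392499·17387705700+22150·308110930001) = (241866463828532499,13649314199066450)
n=4: (241866463828532499,13649314199066450)∘(392499,22150) = (392499·241866463828532499+314·22150·13649314199066450, 392499·13649314199066450+22150·241866463828532499) = (189864690372162243720001,10714684347621377411400)

392499 22150
308110930001 17387705700
241866463828532499 13649314199066450
189864690372162243720001 10714684347621377411400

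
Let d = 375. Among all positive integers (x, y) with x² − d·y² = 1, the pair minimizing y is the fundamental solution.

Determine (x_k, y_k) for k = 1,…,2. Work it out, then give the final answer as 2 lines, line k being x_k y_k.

√375 = [19; 2,1,2,1,5,1,2,1,2,38, …], period ℓ=10 (even) → k=9
i=0: a=19 ⇒ p=19, q=1
i=1: a=2 ⇒ p=39, q=2
i=2: a=1 ⇒ p=58, q=3
…
i=4: a=1 ⇒ p=213, q=11
i=5: a=5 ⇒ p=1220, q=63
…
i=8: a=1 ⇒ p=5519, q=285
i=9: a=2 ⇒ p=15124, q=781
(x₁, y₁) = (15124, 781);  15124² − 375·781² = 1 ✓
n=2: (15124,781)∘(15124,781) = (15124·15124+375·781·781, 15124·781+781·15124) = (457470751,23623688)

15124 781
457470751 23623688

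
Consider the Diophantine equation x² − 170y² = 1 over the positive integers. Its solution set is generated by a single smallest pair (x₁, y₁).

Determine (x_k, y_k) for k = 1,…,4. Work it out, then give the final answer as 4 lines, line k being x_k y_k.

339 26
229841 17628
155831859 11951758
105653770561 8103274296

[13; 26] for √170; ℓ=1 ⇒ convergent index 1
step 0: (13, 1)  from 13·(1,0) + (0,1)
step 1: (339, 26)  from 26·(13,1) + (1,0)
→ (339, 26).  Check: 339²=114921, 170·26²=114920, difference 1.
n=2: (339,26)∘(339,26) = (339·339+170·26·26, 339·26+26·339) = (229841,17628)
n=3: (229841,17628)∘(339,26) = (339·229841+170·26·17628, 339·17628+26·229841) = (155831859,11951758)
n=4: (155831859,11951758)∘(339,26) = (339·155831859+170·26·11951758, 339·11951758+26·155831859) = (105653770561,8103274296)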